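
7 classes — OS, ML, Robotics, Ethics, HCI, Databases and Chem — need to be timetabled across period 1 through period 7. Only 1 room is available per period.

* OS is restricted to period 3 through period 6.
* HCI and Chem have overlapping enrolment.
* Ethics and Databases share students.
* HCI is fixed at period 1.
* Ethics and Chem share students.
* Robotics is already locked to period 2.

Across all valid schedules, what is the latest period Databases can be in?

period 7

Databases at period 7 is achievable: Chem -> period 6, Ethics -> period 5, ML -> period 4, Databases -> period 7, Robotics -> period 2, HCI -> period 1, OS -> period 3.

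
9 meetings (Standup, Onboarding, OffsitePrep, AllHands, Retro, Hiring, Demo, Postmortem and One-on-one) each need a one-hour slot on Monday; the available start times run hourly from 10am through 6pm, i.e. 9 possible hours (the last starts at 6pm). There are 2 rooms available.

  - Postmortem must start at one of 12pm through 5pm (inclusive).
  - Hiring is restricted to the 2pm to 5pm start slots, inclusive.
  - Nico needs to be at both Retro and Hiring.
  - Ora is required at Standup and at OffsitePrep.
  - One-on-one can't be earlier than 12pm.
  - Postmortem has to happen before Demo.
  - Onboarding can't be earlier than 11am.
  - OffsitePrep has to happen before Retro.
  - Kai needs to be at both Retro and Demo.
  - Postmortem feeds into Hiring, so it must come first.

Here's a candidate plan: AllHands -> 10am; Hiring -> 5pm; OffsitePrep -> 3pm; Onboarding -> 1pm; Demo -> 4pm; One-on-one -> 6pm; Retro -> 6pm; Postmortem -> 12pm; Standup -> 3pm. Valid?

Invalid. Ora is required at Standup and at OffsitePrep.

Postmortem must start at one of 12pm through 5pm (inclusive) — holds.
Nico needs to be at both Retro and Hiring — holds.
One-on-one can't be earlier than 12pm — holds.
Postmortem has to happen before Demo — holds.
Hiring is restricted to the 2pm to 5pm start slots, inclusive — holds.
Ora is required at Standup and at OffsitePrep — violated.
There are 2 rooms available — holds.
OffsitePrep has to happen before Retro — holds.
Kai needs to be at both Retro and Demo — holds.
Postmortem feeds into Hiring, so it must come first — holds.
Onboarding can't be earlier than 11am — holds.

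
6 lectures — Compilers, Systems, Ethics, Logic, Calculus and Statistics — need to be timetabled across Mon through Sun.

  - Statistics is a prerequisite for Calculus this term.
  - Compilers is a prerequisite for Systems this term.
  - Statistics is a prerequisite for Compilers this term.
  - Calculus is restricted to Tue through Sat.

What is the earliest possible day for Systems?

Precedence pushes Systems to at least Wed.
Systems at Wed is achievable: Compilers in Tue; Statistics in Mon; Systems in Wed; Ethics in Mon; Logic in Mon; Calculus in Tue.

Wed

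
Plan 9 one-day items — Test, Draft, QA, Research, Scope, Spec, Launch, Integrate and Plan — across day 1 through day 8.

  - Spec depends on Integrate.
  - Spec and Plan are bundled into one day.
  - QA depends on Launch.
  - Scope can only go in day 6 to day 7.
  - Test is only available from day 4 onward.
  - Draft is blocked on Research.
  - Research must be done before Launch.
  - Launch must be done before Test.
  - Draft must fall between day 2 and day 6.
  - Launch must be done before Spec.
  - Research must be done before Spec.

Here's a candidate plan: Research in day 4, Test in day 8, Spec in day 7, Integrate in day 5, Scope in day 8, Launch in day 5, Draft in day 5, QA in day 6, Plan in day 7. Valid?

Launch must be done before Test — holds.
Spec depends on Integrate — holds.
Test is only available from day 4 onward — holds.
Draft is blocked on Research — holds.
Draft must fall between day 2 and day 6 — holds.
Research must be done before Spec — holds.
Launch must be done before Spec — holds.
QA depends on Launch — holds.
Spec and Plan are bundled into one day — holds.
Research must be done before Launch — holds.
Scope can only go in day 6 to day 7 — violated.

No — it violates: Scope can only go in day 6 to day 7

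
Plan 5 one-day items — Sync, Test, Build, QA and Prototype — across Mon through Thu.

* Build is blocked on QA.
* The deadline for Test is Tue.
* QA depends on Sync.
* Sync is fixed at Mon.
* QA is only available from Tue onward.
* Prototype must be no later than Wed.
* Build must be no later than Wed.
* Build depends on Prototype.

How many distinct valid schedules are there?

4

Enumerating: QA=Tue; Prototype=Mon; Test=Mon; Build=Wed; Sync=Mon | Test=Mon; Build=Wed; QA=Tue; Prototype=Tue; Sync=Mon | Build -> Wed, Sync -> Mon, Prototype -> Mon, Test -> Tue, QA -> Tue | Build=Wed; Prototype=Tue; Test=Tue; Sync=Mon; QA=Tue.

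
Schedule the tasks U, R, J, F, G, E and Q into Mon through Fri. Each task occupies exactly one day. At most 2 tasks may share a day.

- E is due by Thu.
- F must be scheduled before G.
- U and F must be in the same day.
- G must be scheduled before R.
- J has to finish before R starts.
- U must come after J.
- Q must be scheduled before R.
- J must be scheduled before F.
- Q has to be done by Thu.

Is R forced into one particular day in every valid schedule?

R can be Thu (e.g. F=Tue; J=Mon; G=Wed; U=Tue; R=Thu; Q=Mon; E=Wed) or Fri (e.g. R=Fri; Q=Mon; G=Thu; J=Tue; U=Wed; F=Wed; E=Mon).

No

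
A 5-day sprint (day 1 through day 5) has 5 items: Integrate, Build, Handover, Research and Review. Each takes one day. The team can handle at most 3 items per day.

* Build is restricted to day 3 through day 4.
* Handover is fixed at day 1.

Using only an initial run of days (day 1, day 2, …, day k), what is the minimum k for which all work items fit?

3 days

With at most 3 per day and 5 work items, at least 2 days are needed.
Build can't be placed before day 3, so the schedule must run through at least day 3.
3 works (last occupied day: day 3): for example Review in day 2; Handover in day 1; Build in day 3; Integrate in day 1; Research in day 1.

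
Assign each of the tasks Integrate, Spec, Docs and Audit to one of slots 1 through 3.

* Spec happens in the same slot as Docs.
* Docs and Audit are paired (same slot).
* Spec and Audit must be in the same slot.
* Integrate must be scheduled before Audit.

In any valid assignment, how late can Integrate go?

Downstream work caps Integrate at 2.
Integrate at 2 is achievable: Integrate=2, Spec=3, Audit=3, Docs=3.

2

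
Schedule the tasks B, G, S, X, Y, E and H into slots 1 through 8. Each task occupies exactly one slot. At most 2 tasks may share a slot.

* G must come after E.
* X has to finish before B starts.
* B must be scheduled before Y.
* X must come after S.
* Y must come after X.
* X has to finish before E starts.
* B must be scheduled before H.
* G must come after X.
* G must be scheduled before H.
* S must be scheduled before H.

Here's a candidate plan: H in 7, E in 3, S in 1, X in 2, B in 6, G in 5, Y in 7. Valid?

B must be scheduled before Y — holds.
G must come after E — holds.
G must come after X — holds.
S must be scheduled before H — holds.
X has to finish before E starts — holds.
X must come after S — holds.
At most 2 tasks may share a slot — holds.
Y must come after X — holds.
G must be scheduled before H — holds.
B must be scheduled before H — holds.
X has to finish before B starts — holds.

Yes, all constraints hold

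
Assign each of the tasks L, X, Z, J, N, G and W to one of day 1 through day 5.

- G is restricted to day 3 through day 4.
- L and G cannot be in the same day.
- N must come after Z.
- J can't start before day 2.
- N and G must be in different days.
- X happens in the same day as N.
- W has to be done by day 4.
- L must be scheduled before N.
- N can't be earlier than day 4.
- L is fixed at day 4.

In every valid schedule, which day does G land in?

G's window is day 3–day 4.
L is fixed at day 4, and G can't share a day with L.
So G must be day 3.

day 3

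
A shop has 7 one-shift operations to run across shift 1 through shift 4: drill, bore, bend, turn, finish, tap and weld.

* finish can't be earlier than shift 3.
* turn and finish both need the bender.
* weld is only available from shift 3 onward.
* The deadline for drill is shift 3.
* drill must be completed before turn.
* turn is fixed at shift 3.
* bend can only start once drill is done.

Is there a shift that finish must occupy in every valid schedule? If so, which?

shift 4

finish's window is shift 3–shift 4.
turn is fixed at shift 3, and finish can't share a shift with turn.
So finish must be shift 4.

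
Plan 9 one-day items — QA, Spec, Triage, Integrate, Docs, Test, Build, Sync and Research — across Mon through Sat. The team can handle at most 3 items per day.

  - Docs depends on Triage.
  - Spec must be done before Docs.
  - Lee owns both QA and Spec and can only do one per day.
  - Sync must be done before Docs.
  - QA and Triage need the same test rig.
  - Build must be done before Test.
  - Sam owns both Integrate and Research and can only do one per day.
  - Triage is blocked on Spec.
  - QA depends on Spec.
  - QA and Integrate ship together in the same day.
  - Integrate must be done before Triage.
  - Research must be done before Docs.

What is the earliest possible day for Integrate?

Tue

Integrate must be in the same day as QA, which can't be before Tue, so Integrate is at least Tue; downstream work caps Integrate at Thu.
Integrate at Tue is achievable: Sync in Mon, Build in Mon, Integrate in Tue, QA in Tue, Docs in Thu, Triage in Wed, Research in Wed, Spec in Mon, Test in Tue.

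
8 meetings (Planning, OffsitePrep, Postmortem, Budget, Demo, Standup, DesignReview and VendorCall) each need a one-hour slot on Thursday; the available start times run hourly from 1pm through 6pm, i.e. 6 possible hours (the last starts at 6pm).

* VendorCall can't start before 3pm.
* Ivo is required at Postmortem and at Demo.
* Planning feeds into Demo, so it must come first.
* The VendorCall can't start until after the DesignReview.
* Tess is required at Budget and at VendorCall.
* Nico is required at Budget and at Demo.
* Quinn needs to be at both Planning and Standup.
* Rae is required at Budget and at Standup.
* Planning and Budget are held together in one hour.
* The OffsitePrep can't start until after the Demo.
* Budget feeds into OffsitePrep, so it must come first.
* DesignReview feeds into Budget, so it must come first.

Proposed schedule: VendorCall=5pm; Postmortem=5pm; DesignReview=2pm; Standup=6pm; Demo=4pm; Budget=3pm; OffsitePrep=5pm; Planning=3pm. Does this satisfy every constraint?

Ivo is required at Postmortem and at Demo — holds.
Planning and Budget are held together in one hour — holds.
Rae is required at Budget and at Standup — holds.
Budget feeds into OffsitePrep, so it must come first — holds.
Quinn needs to be at both Planning and Standup — holds.
Nico is required at Budget and at Demo — holds.
The OffsitePrep can't start until after the Demo — holds.
Tess is required at Budget and at VendorCall — holds.
VendorCall can't start before 3pm — holds.
Planning feeds into Demo, so it must come first — holds.
DesignReview feeds into Budget, so it must come first — holds.
The VendorCall can't start until after the DesignReview — holds.

Valid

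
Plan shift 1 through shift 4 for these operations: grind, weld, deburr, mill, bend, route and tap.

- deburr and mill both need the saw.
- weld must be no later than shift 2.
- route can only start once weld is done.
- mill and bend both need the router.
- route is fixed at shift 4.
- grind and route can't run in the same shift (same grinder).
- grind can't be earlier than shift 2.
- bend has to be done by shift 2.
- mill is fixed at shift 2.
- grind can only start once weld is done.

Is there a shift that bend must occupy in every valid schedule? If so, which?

shift 1

bend's window is shift 1–shift 2.
mill is fixed at shift 2, and bend can't share a shift with mill.
So bend must be shift 1.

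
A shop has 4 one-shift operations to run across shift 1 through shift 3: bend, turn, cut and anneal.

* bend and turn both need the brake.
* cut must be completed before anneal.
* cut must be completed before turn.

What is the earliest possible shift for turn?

Precedence pushes turn to at least shift 2.
turn at shift 2 is achievable: turn -> shift 2, anneal -> shift 2, bend -> shift 1, cut -> shift 1.

shift 2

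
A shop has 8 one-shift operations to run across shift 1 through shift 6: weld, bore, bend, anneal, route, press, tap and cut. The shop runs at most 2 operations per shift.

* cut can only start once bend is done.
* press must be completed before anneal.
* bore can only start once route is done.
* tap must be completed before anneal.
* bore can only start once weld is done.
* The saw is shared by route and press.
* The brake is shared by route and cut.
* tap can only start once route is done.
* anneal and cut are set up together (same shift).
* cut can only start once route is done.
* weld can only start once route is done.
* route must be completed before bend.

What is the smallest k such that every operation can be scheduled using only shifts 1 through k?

The precedence chain requires at least 3 distinct shifts.
With at most 2 per shift and 8 operations, at least 4 shifts are needed.
Could 4 shifts be enough, i.e. nothing placed later than shift 4? First, weld must come after route (at shift 1 or later) → {shift 2, shift 3, shift 4}; route must come before weld (at shift 4 or earlier) → {shift 1, shift 2, shift 3}; bend must come after route (at shift 1 or later) → {shift 2, shift 3, shift 4}; bore must come after route (at shift 1 or later) → {shift 2, shift 3, shift 4}; cut must come after route (at shift 1 or later) → {shift 2, shift 3, shift 4}; anneal must come after tap (at shift 1 or later) → {shift 2, shift 3, shift 4}; tap must come before anneal (at shift 4 or earlier) → {shift 1, shift 2, shift 3}; bore must come after weld (at shift 2 or later) → {shift 3, shift 4}; weld must come before bore (at shift 4 or earlier) → {shift 2, shift 3}; press must come before anneal (at shift 4 or earlier) → {shift 1, shift 2, shift 3}; cut must come after bend (at shift 2 or later) → {shift 3, shift 4}; bend must come before cut (at shift 4 or earlier) → {shift 2, shift 3}; tap must come after route (at shift 1 or later) → {shift 2, shift 3}; route must come before tap (at shift 3 or earlier) → {shift 1, shift 2}; anneal must be in the same shift as cut (in {shift 3, shift 4}) → {shift 3, shift 4}. route could then only be at {shift 1, shift 2}; try each:
- suppose route is at shift 1; press can't share with route (shift 1) → {shift 2, shift 3}; weld, bore, bend, anneal, press, tap and cut are all confined to {shift 2, shift 3, shift 4} — 7 operations for 3 shifts at most 2 apiece is too many.
- suppose route is at shift 2; weld must come after route (at shift 2 or later) → {shift 3}; bend must come after route (at shift 2 or later) → {shift 3}; tap must come after route (at shift 2 or later) → {shift 3}; that puts weld, bend and tap all in shift 3 — more than 2 per shift.
Every option fails, so 4 shifts is not enough.
5 works (last occupied shift: shift 5): for example press in shift 4, bore in shift 3, cut in shift 5, weld in shift 2, route in shift 1, tap in shift 3, anneal in shift 5, bend in shift 2.

5 shifts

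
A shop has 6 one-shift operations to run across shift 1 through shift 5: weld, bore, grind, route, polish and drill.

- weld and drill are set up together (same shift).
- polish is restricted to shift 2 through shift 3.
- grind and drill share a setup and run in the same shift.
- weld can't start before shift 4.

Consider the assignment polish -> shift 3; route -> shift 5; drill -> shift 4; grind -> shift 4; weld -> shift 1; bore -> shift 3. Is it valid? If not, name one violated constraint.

No — it violates: weld can't start before shift 4

weld and drill are set up together (same shift) — violated.
grind and drill share a setup and run in the same shift — holds.
polish is restricted to shift 2 through shift 3 — holds.
weld can't start before shift 4 — violated.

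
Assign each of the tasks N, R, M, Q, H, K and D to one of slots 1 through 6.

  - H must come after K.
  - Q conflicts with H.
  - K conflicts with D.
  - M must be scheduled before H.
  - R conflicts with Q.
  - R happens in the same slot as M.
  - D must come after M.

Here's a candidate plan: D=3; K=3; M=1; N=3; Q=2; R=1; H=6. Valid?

Invalid. K conflicts with D.

K conflicts with D — violated.
Q conflicts with H — holds.
R conflicts with Q — holds.
R happens in the same slot as M — holds.
D must come after M — holds.
H must come after K — holds.
M must be scheduled before H — holds.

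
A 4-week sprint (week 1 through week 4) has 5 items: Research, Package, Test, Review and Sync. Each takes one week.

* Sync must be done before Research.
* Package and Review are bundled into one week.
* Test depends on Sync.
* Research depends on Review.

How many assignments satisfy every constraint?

31

Splitting on Research: it can be week 2 (3), week 3 (10), week 4 (18). Listing each branch's schedules as (Package, Test, Review, Sync) by week number:
Research=week 2: (1,2,1,1) (1,3,1,1) (1,4,1,1) — 3.
Research=week 3: (1,2,1,1) (1,3,1,1) (1,3,1,2) (1,4,1,1) (1,4,1,2) (2,2,2,1) (2,3,2,1) (2,3,2,2) (2,4,2,1) (2,4,2,2) — 10.
Research=week 4: (1,2,1,1) (1,3,1,1) (1,3,1,2) (1,4,1,1) (1,4,1,2) (1,4,1,3) (2,2,2,1) (2,3,2,1) (2,3,2,2) (2,4,2,1) (2,4,2,2) (2,4,2,3) (3,2,3,1) (3,3,3,1) (3,3,3,2) (3,4,3,1) (3,4,3,2) (3,4,3,3) — 18.
Summing: 3 + 10 + 18 = 31.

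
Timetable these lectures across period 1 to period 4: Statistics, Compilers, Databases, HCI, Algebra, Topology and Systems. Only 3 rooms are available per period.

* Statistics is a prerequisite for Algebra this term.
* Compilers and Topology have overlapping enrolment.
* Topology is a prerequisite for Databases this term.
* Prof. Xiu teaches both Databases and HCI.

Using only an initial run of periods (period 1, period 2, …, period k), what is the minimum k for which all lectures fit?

3 periods

The precedence chain requires at least 2 distinct periods.
With at most 3 per period and 7 lectures, at least 3 periods are needed.
3 works (last occupied period: period 3): for example Statistics=period 1, Algebra=period 2, Databases=period 2, Topology=period 1, Compilers=period 2, Systems=period 3, HCI=period 1.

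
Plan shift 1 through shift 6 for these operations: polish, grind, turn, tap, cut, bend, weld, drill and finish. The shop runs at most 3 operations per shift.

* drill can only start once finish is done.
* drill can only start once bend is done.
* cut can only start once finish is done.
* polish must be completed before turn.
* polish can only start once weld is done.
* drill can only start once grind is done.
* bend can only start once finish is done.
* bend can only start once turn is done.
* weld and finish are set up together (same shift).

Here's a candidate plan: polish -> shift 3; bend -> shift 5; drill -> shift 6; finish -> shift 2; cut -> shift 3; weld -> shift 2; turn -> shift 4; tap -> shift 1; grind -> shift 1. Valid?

drill can only start once finish is done — holds.
cut can only start once finish is done — holds.
drill can only start once grind is done — holds.
polish can only start once weld is done — holds.
The shop runs at most 3 operations per shift — holds.
bend can only start once finish is done — holds.
weld and finish are set up together (same shift) — holds.
drill can only start once bend is done — holds.
bend can only start once turn is done — holds.
polish must be completed before turn — holds.

Valid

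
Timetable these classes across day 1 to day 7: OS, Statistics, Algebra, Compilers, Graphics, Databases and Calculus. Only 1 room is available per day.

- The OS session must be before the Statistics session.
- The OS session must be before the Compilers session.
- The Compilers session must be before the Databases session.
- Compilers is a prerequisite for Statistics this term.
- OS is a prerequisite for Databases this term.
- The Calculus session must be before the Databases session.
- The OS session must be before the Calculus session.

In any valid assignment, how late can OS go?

day 3

Downstream work caps OS at day 5.
OS at day 3 is achievable: Databases -> day 6, OS -> day 3, Compilers -> day 4, Statistics -> day 7, Graphics -> day 2, Algebra -> day 1, Calculus -> day 5.
Nothing later works — the capacity limit rule out every day after day 3.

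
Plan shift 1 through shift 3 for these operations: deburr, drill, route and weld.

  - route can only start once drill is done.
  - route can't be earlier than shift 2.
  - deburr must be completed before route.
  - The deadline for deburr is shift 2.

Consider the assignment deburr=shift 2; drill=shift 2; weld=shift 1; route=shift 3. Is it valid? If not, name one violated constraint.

Valid

The deadline for deburr is shift 2 — holds.
route can't be earlier than shift 2 — holds.
route can only start once drill is done — holds.
deburr must be completed before route — holds.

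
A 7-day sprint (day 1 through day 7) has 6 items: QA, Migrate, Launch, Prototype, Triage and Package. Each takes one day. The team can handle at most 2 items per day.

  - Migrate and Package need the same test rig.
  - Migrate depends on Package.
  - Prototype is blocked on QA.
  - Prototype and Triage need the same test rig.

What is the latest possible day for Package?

day 6

Downstream work caps Package at day 6.
Package at day 6 is achievable: Launch -> day 1, Triage -> day 3, Prototype -> day 2, Migrate -> day 7, QA -> day 1, Package -> day 6.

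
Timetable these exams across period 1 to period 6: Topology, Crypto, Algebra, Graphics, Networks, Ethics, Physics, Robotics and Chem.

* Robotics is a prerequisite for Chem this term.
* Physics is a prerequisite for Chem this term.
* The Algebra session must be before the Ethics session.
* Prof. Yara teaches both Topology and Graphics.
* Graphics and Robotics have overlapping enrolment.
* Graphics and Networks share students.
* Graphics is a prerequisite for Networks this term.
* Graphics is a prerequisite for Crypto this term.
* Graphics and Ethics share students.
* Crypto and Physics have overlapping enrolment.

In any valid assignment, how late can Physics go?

Downstream work caps Physics at period 5.
Physics at period 5 is achievable: Graphics in period 1, Networks in period 2, Physics in period 5, Chem in period 6, Crypto in period 2, Robotics in period 2, Algebra in period 1, Topology in period 2, Ethics in period 2.

period 5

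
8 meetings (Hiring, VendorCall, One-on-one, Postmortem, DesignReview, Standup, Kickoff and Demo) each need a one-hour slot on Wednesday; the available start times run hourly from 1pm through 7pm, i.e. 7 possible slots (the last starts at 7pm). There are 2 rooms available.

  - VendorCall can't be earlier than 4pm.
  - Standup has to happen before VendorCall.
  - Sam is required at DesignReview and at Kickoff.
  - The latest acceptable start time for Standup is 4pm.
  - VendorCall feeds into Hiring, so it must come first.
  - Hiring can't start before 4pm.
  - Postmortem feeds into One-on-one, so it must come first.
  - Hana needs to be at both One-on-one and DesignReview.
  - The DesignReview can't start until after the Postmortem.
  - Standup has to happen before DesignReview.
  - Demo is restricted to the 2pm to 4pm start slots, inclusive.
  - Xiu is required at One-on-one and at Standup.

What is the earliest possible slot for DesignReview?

2pm

Precedence pushes DesignReview to at least 2pm.
DesignReview at 2pm is achievable: Kickoff=3pm, Hiring=5pm, VendorCall=4pm, Demo=2pm, DesignReview=2pm, Standup=1pm, One-on-one=3pm, Postmortem=1pm.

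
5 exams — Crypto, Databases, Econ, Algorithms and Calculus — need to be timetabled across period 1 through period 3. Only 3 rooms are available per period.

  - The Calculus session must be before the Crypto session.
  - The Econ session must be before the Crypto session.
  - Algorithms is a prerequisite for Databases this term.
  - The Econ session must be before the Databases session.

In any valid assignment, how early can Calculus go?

Downstream work caps Calculus at period 2.
Calculus at period 1 is achievable: Calculus=period 1; Econ=period 1; Databases=period 2; Algorithms=period 1; Crypto=period 2.

period 1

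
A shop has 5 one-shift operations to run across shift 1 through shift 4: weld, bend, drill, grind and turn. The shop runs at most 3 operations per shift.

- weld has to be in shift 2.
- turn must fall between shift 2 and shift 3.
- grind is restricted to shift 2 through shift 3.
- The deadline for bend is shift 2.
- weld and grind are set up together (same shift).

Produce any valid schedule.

weld in shift 2, drill in shift 1, bend in shift 1, grind in shift 2, turn in shift 2

Checking: weld = grind = shift 2; turn=shift 2 in [shift 2,shift 3]; grind=shift 2 in [shift 2,shift 3]; bend=shift 1 in [shift 1,shift 2]; weld=shift 2 in [shift 2,shift 2]; max 3 per shift (cap 3).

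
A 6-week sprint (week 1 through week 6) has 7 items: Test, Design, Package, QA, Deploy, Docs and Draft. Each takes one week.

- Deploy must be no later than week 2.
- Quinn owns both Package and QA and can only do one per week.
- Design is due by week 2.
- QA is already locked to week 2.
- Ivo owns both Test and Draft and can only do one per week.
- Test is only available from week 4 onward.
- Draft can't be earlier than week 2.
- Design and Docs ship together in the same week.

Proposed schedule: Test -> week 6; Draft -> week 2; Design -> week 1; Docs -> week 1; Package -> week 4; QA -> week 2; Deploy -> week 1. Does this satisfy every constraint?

Yes

Design and Docs ship together in the same week — holds.
Deploy must be no later than week 2 — holds.
QA is already locked to week 2 — holds.
Draft can't be earlier than week 2 — holds.
Design is due by week 2 — holds.
Test is only available from week 4 onward — holds.
Quinn owns both Package and QA and can only do one per week — holds.
Ivo owns both Test and Draft and can only do one per week — holds.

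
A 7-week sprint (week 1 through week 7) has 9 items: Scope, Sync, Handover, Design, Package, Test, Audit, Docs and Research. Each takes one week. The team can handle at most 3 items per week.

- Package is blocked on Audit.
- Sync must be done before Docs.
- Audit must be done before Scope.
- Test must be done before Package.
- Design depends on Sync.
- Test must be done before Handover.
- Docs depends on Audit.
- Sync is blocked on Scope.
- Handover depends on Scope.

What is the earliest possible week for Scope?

week 2

Precedence pushes Scope to at least week 2; downstream work caps Scope at week 5.
Scope at week 2 is achievable: Test=week 1, Scope=week 2, Design=week 4, Research=week 1, Handover=week 3, Sync=week 3, Docs=week 4, Package=week 2, Audit=week 1.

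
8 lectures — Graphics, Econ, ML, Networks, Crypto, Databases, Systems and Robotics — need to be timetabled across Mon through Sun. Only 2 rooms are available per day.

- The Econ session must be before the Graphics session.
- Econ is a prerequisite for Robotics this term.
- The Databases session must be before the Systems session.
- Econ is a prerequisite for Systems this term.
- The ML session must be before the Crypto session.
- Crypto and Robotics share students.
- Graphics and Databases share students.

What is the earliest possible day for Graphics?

Tue

Precedence pushes Graphics to at least Tue.
Graphics at Tue is achievable: Robotics -> Wed, Graphics -> Tue, Networks -> Thu, Crypto -> Thu, ML -> Wed, Systems -> Tue, Databases -> Mon, Econ -> Mon.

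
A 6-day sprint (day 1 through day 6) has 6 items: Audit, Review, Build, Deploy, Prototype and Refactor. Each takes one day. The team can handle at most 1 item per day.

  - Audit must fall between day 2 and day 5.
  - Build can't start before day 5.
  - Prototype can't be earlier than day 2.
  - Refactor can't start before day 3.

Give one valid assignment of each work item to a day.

Review -> day 1; Prototype -> day 4; Deploy -> day 6; Build -> day 5; Refactor -> day 3; Audit -> day 2

Checking: Prototype=day 4 in [day 2,day 6]; Build=day 5 in [day 5,day 6]; Audit=day 2 in [day 2,day 5]; Refactor=day 3 in [day 3,day 6]; max 1 per day (cap 1).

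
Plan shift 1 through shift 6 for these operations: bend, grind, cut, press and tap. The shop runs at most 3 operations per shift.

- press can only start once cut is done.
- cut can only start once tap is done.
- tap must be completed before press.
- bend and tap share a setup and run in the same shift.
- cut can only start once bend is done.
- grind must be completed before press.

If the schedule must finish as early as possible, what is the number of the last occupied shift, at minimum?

3

The precedence chain requires at least 3 distinct shifts.
With at most 3 per shift and 5 operations, at least 2 shifts are needed.
3 works (last occupied shift: shift 3): for example grind -> shift 1, bend -> shift 1, press -> shift 3, tap -> shift 1, cut -> shift 2.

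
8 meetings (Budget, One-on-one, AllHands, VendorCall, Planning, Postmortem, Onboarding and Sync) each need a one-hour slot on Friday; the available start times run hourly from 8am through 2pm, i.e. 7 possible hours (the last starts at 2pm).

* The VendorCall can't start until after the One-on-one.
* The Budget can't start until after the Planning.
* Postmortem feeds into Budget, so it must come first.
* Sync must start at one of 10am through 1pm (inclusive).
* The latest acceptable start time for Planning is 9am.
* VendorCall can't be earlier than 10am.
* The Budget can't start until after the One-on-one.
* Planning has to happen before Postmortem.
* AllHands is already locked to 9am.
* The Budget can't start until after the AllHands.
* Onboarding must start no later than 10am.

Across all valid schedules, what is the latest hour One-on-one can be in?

1pm

Downstream work caps One-on-one at 1pm.
One-on-one at 1pm is achievable: VendorCall -> 2pm; Budget -> 2pm; Sync -> 10am; Onboarding -> 8am; One-on-one -> 1pm; Planning -> 8am; Postmortem -> 9am; AllHands -> 9am.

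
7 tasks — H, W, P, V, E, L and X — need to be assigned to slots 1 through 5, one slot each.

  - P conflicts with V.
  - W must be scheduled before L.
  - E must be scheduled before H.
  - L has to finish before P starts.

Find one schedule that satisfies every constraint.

X in 1; L in 2; P in 3; V in 1; W in 1; H in 2; E in 1

Checking: E(1) before H(2); W(1) before L(2); L(2) before P(3); P(3) != V(1).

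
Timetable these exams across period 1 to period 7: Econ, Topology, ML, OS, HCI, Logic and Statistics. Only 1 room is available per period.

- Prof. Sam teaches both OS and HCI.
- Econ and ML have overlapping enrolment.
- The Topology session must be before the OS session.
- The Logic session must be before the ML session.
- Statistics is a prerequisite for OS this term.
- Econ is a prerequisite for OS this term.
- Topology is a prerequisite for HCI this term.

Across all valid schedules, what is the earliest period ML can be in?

period 2

Precedence pushes ML to at least period 2.
ML at period 2 is achievable: ML in period 2, Econ in period 4, HCI in period 7, Statistics in period 5, OS in period 6, Topology in period 3, Logic in period 1.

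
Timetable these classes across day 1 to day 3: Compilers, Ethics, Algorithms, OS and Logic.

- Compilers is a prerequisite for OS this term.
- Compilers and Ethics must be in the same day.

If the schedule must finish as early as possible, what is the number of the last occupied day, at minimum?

The precedence chain requires at least 2 distinct days.
2 works (last occupied day: day 2): for example Compilers -> day 1, Algorithms -> day 1, Logic -> day 1, OS -> day 2, Ethics -> day 1.

day 2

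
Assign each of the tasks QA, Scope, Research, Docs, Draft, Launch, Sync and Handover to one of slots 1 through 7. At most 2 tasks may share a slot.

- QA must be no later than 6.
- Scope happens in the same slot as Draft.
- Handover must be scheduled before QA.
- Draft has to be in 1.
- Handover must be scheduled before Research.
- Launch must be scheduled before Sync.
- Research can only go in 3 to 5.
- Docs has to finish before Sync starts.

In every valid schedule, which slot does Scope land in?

1

Scope must be in the same slot as Draft, which can't be after 1, so Scope is at most 1.
So Scope is pinned to 1.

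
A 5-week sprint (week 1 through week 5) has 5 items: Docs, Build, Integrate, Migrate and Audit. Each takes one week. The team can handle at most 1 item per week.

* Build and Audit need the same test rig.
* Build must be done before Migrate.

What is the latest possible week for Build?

Downstream work caps Build at week 4.
Build at week 4 is achievable: Integrate=week 2; Build=week 4; Audit=week 3; Docs=week 1; Migrate=week 5.

week 4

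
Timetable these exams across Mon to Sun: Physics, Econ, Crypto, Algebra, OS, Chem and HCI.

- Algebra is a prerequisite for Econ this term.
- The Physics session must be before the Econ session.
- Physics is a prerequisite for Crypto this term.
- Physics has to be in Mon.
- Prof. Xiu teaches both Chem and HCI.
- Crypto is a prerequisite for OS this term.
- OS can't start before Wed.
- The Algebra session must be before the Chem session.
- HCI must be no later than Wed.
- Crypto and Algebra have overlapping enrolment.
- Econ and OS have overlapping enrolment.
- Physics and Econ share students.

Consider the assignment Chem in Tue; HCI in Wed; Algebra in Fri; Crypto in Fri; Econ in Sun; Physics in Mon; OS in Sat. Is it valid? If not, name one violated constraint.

HCI must be no later than Wed — holds.
Physics is a prerequisite for Crypto this term — holds.
OS can't start before Wed — holds.
The Physics session must be before the Econ session — holds.
Prof. Xiu teaches both Chem and HCI — holds.
Algebra is a prerequisite for Econ this term — holds.
Physics has to be in Mon — holds.
Econ and OS have overlapping enrolment — holds.
Crypto is a prerequisite for OS this term — holds.
Crypto and Algebra have overlapping enrolment — violated.
Physics and Econ share students — holds.
The Algebra session must be before the Chem session — violated.

No. Crypto and Algebra have overlapping enrolment is not satisfied.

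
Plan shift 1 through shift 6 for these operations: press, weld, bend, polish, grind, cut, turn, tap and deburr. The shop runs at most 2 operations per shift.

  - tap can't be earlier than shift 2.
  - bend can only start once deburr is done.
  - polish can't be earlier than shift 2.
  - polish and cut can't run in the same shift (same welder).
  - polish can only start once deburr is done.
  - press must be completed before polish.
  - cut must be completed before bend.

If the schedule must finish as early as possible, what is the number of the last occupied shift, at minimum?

shift 5

The precedence chain requires at least 2 distinct shifts.
With at most 2 per shift and 9 operations, at least 5 shifts are needed.
5 works (last occupied shift: shift 5): for example deburr in shift 1, tap in shift 2, turn in shift 5, bend in shift 4, press in shift 1, weld in shift 3, cut in shift 3, grind in shift 4, polish in shift 2.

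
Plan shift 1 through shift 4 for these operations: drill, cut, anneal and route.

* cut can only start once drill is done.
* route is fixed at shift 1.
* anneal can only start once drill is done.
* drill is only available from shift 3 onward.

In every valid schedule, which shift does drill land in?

Drill is available from shift 3; downstream work caps drill at shift 3.
So drill is pinned to shift 3.

shift 3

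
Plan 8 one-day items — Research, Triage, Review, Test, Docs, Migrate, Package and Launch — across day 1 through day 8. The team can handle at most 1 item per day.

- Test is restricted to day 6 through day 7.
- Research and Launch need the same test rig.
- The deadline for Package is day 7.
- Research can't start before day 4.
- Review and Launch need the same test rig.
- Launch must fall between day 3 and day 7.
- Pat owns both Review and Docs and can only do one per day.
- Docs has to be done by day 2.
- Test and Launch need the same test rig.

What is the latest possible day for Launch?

Launch is available from day 3; Launch's own window allows nothing later than day 7.
Launch at day 7 is achievable: Migrate in day 8; Package in day 2; Review in day 5; Docs in day 1; Triage in day 3; Test in day 6; Research in day 4; Launch in day 7.

day 7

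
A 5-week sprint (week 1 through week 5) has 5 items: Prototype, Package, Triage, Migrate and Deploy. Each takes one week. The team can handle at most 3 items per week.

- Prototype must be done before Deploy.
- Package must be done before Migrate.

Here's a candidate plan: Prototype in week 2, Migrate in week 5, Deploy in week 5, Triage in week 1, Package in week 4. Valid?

The team can handle at most 3 items per week — holds.
Package must be done before Migrate — holds.
Prototype must be done before Deploy — holds.

Valid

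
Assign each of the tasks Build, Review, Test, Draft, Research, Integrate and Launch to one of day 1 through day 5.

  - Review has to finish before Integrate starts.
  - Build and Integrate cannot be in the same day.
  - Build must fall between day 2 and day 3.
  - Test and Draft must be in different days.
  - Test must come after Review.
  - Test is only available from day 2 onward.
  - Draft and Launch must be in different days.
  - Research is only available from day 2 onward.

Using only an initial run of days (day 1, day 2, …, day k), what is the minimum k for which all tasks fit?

3 days

The precedence chain requires at least 2 distinct days.
Could 2 days be enough, i.e. nothing placed later than day 2? No: Build's window within 2 days is {day 2}; Integrate must come after Review (at day 1 or later) → {day 2}; Integrate can't share with Build (day 2) → nothing is left.
So 2 days is not enough.
3 works (last occupied day: day 3): for example Review -> day 1, Test -> day 2, Draft -> day 1, Launch -> day 2, Research -> day 2, Integrate -> day 3, Build -> day 2.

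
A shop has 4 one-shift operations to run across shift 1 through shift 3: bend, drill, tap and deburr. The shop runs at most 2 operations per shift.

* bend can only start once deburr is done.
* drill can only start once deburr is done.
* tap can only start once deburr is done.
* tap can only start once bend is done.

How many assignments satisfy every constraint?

Enumerating: bend=shift 2, drill=shift 2, deburr=shift 1, tap=shift 3 | deburr -> shift 1; tap -> shift 3; drill -> shift 3; bend -> shift 2.

2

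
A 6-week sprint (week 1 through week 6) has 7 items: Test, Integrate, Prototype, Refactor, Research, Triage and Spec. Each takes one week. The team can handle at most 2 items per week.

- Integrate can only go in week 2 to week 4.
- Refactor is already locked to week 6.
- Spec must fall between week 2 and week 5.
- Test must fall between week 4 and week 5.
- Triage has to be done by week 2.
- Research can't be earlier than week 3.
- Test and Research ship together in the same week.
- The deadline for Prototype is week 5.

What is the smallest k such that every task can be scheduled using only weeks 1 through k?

With at most 2 per week and 7 tasks, at least 4 weeks are needed.
Refactor can't be placed before week 6, so the schedule must run through at least week 6.
6 works (last occupied week: week 6): for example Test -> week 4, Spec -> week 2, Integrate -> week 2, Refactor -> week 6, Prototype -> week 1, Research -> week 4, Triage -> week 1.

6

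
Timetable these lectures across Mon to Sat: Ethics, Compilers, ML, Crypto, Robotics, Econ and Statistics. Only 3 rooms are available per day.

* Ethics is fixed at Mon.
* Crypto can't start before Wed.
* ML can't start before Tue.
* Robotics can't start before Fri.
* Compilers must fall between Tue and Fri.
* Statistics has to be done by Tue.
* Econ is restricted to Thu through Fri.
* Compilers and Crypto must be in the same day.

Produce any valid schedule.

Robotics in Fri; ML in Tue; Compilers in Wed; Crypto in Wed; Econ in Thu; Statistics in Mon; Ethics in Mon

Checking: Compilers = Crypto = Wed; ML=Tue in [Tue,Sat]; Crypto=Wed in [Wed,Sat]; Statistics=Mon in [Mon,Tue]; Ethics=Mon in [Mon,Mon]; Compilers=Wed in [Tue,Fri]; Robotics=Fri in [Fri,Sat]; Econ=Thu in [Thu,Fri]; max 2 per day (cap 3).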